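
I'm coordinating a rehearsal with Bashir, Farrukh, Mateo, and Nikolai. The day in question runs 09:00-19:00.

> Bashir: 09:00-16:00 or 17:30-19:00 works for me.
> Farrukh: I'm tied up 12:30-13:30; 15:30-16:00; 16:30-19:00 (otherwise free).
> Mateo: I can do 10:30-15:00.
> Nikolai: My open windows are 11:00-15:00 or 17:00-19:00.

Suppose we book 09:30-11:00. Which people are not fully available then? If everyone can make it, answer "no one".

Mateo, Nikolai

Bashir free: 09:00-16:00, 17:30-19:00.
Farrukh free: 09:00-12:30, 13:30-15:30, 16:00-16:30 (invert busy blocks within the working day).
Mateo free: 10:30-15:00.
Nikolai free: 11:00-15:00, 17:00-19:00.
Bashir: free for 09:30-11:00. Farrukh: free for 09:30-11:00. Mateo: not fully free for 09:30-11:00. Nikolai: not fully free for 09:30-11:00.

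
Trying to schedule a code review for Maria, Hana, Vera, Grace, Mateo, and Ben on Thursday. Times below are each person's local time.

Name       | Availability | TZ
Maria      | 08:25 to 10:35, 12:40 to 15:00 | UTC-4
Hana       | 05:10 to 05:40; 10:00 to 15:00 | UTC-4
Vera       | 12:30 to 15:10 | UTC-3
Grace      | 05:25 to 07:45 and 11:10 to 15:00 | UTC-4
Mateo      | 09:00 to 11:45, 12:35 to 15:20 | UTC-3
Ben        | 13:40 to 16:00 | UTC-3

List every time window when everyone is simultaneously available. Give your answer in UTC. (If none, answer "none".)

16:40-18:10

Maria in UTC: 12:25-14:35, 16:40-19:00 (add 4h to convert from UTC-4).
Hana in UTC: 09:10-09:40, 14:00-19:00 (add 4h to convert from UTC-4).
Vera in UTC: 15:30-18:10 (add 3h to convert from UTC-3).
Grace in UTC: 09:25-11:45, 15:10-19:00 (add 4h to convert from UTC-4).
Mateo in UTC: 12:00-14:45, 15:35-18:20 (add 3h to convert from UTC-3).
Ben in UTC: 16:40-19:00 (add 3h to convert from UTC-3).
Maria ∩ Hana: 14:00-14:35, 16:40-19:00.
Maria ∩ Hana ∩ Vera: 16:40-18:10.
Maria ∩ Hana ∩ Vera ∩ Grace: 16:40-18:10.
Maria ∩ Hana ∩ Vera ∩ Grace ∩ Mateo: 16:40-18:10.
Maria ∩ Hana ∩ Vera ∩ Grace ∩ Mateo ∩ Ben: 16:40-18:10.
So the common availability across everyone is 16:40-18:10.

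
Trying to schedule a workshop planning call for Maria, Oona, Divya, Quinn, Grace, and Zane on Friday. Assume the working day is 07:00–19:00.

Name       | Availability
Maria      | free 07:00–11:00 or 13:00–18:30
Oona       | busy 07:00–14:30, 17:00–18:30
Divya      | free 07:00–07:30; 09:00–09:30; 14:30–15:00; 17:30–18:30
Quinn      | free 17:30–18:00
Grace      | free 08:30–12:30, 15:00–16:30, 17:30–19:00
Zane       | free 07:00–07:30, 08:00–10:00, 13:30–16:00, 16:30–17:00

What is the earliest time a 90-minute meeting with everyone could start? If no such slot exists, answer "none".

Maria free: 07:00-11:00, 13:00-18:30.
Oona free: 14:30-17:00, 18:30-19:00 (invert busy blocks within the working day).
Divya free: 07:00-07:30, 09:00-09:30, 14:30-15:00, 17:30-18:30.
Quinn free: 17:30-18:00.
Grace free: 08:30-12:30, 15:00-16:30, 17:30-19:00.
Zane free: 07:00-07:30, 08:00-10:00, 13:30-16:00, 16:30-17:00.
Maria ∩ Oona: 14:30-17:00.
Maria ∩ Oona ∩ Divya: 14:30-15:00.
Maria ∩ Oona ∩ Divya ∩ Quinn: ∅.
Maria ∩ Oona ∩ Divya ∩ Quinn ∩ Grace: ∅.
Maria ∩ Oona ∩ Divya ∩ Quinn ∩ Grace ∩ Zane: ∅.
There is no time when everyone is free.
No common window is at least 90 minutes long.

none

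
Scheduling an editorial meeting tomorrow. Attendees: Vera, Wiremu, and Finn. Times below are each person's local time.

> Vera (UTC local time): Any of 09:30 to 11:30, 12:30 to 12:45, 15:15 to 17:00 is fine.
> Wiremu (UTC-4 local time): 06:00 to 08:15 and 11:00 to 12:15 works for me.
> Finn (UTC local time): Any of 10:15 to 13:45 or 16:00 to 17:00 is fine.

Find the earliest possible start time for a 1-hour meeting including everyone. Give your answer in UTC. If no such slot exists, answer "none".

Vera in UTC: 09:30-11:30, 12:30-12:45, 15:15-17:00.
Wiremu in UTC: 10:00-12:15, 15:00-16:15 (add 4h to convert from UTC-4).
Finn in UTC: 10:15-13:45, 16:00-17:00.
Vera ∩ Wiremu: 10:00-11:30, 15:15-16:15.
Vera ∩ Wiremu ∩ Finn: 10:15-11:30, 16:00-16:15.
The first common window of at least 60 minutes is 10:15-11:30, so the earliest start is 10:15.

10:15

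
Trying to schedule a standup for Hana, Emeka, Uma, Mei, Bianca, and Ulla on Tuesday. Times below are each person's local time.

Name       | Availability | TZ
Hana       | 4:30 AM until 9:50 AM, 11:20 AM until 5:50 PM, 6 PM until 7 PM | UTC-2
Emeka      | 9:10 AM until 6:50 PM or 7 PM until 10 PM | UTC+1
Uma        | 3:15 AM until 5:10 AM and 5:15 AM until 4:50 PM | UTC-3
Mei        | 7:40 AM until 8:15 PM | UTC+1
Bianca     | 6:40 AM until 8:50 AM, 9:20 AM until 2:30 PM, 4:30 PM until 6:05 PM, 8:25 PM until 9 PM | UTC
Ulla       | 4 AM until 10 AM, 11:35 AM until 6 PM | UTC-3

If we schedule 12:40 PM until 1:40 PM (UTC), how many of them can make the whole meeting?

Hana in UTC: 06:30-11:50, 13:20-19:50, 20:00-21:00 (add 2h to convert from UTC-2).
Emeka in UTC: 08:10-17:50, 18:00-21:00 (subtract 1h to convert from UTC+1).
Uma in UTC: 06:15-08:10, 08:15-19:50 (add 3h to convert from UTC-3).
Mei in UTC: 06:40-19:15 (subtract 1h to convert from UTC+1).
Bianca in UTC: 06:40-08:50, 09:20-14:30, 16:30-18:05, 20:25-21:00.
Ulla in UTC: 07:00-13:00, 14:35-21:00 (add 3h to convert from UTC-3).
Emeka, Uma, Mei, and Bianca can make the full 12:40-13:40 slot — that's 4.

4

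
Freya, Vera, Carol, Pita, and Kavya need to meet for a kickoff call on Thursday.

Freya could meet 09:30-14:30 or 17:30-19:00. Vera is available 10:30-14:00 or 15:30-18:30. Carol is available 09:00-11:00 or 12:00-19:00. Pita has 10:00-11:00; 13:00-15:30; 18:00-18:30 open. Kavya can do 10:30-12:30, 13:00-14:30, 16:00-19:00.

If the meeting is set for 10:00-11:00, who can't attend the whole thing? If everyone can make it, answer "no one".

Kavya, Vera

Freya: free for 10:00-11:00. Vera: not fully free for 10:00-11:00. Carol: free for 10:00-11:00. Pita: free for 10:00-11:00. Kavya: not fully free for 10:00-11:00.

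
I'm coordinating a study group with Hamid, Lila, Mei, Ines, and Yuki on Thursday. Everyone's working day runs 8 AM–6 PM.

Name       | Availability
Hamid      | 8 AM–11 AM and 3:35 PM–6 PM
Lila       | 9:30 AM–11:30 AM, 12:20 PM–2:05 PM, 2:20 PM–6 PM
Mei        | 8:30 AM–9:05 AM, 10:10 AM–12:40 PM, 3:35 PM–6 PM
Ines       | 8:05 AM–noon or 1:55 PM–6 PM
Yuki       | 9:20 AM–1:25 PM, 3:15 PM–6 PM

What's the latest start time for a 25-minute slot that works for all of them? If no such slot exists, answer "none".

17:35

Hamid ∩ Lila: 09:30-11:00, 15:35-18:00.
Hamid ∩ Lila ∩ Mei: 10:10-11:00, 15:35-18:00.
Hamid ∩ Lila ∩ Mei ∩ Ines: 10:10-11:00, 15:35-18:00.
Hamid ∩ Lila ∩ Mei ∩ Ines ∩ Yuki: 10:10-11:00, 15:35-18:00.
The last common window of at least 25 minutes is 15:35-18:00; a 25-minute meeting can start as late as 17:35 and still end by 18:00.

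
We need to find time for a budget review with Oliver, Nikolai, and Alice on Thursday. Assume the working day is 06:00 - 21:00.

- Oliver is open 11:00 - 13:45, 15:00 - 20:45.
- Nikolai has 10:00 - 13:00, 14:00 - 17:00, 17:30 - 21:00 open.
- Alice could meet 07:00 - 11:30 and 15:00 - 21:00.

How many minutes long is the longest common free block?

195

Oliver ∩ Nikolai: 11:00-13:00, 15:00-17:00, 17:30-20:45.
Oliver ∩ Nikolai ∩ Alice: 11:00-11:30, 15:00-17:00, 17:30-20:45.
The longest is 17:30-20:45 at 195 minutes.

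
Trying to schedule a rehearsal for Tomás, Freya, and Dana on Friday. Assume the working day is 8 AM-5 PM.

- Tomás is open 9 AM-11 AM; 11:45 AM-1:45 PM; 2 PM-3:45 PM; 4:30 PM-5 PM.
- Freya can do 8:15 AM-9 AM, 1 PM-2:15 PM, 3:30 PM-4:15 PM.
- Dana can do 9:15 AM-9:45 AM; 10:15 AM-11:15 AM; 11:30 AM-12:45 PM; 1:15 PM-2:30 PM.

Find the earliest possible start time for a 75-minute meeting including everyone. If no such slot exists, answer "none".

none

Tomás ∩ Freya: 13:00-13:45, 14:00-14:15, 15:30-15:45.
Tomás ∩ Freya ∩ Dana: 13:15-13:45, 14:00-14:15.
So the common availability across everyone is 13:15-13:45, 14:00-14:15.
No common window is at least 75 minutes long.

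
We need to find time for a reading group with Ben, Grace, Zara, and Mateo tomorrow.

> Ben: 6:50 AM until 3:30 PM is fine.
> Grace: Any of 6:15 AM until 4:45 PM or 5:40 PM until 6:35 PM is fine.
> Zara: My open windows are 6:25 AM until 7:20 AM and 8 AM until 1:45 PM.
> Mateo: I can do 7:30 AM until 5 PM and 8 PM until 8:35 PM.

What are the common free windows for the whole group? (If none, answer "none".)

Ben ∩ Grace: 06:50-15:30.
Ben ∩ Grace ∩ Zara: 06:50-07:20, 08:00-13:45.
Ben ∩ Grace ∩ Zara ∩ Mateo: 08:00-13:45.

08:00-13:45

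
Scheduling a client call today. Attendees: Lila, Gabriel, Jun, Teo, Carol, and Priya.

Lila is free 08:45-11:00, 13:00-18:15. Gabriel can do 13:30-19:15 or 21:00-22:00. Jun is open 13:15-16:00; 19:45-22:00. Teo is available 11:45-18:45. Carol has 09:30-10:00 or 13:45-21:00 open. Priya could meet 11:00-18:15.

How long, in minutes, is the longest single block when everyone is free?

Lila ∩ Gabriel: 13:30-18:15.
Lila ∩ Gabriel ∩ Jun: 13:30-16:00.
Lila ∩ Gabriel ∩ Jun ∩ Teo: 13:30-16:00.
Lila ∩ Gabriel ∩ Jun ∩ Teo ∩ Carol: 13:45-16:00.
Lila ∩ Gabriel ∩ Jun ∩ Teo ∩ Carol ∩ Priya: 13:45-16:00.
So the common availability across everyone is 13:45-16:00.
The longest is 13:45-16:00 at 135 minutes.

135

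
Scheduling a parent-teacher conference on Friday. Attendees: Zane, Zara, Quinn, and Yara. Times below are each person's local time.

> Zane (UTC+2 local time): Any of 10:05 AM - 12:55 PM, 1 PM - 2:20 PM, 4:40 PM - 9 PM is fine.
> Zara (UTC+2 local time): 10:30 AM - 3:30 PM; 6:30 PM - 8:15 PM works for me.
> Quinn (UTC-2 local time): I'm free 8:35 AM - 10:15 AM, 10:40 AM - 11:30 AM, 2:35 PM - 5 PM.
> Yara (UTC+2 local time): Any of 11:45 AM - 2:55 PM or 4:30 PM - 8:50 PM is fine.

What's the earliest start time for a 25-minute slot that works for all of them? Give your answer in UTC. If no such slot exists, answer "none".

11:00

Zane in UTC: 08:05-10:55, 11:00-12:20, 14:40-19:00 (subtract 2h to convert from UTC+2).
Zara in UTC: 08:30-13:30, 16:30-18:15 (subtract 2h to convert from UTC+2).
Quinn in UTC: 10:35-12:15, 12:40-13:30, 16:35-19:00 (add 2h to convert from UTC-2).
Yara in UTC: 09:45-12:55, 14:30-18:50 (subtract 2h to convert from UTC+2).
Zane ∩ Zara: 08:30-10:55, 11:00-12:20, 16:30-18:15.
Zane ∩ Zara ∩ Quinn: 10:35-10:55, 11:00-12:15, 16:35-18:15.
Zane ∩ Zara ∩ Quinn ∩ Yara: 10:35-10:55, 11:00-12:15, 16:35-18:15.
So the common availability across everyone is 10:35-10:55, 11:00-12:15, 16:35-18:15.
The first common window of at least 25 minutes is 11:00-12:15, so the earliest start is 11:00.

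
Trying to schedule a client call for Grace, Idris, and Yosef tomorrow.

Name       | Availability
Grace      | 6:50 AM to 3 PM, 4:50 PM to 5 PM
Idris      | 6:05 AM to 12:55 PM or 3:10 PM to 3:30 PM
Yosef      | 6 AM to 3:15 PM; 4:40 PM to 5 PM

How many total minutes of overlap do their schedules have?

Grace ∩ Idris: 06:50-12:55.
Grace ∩ Idris ∩ Yosef: 06:50-12:55.
Those are the intersection windows.
That's a single block of 365 minutes.

365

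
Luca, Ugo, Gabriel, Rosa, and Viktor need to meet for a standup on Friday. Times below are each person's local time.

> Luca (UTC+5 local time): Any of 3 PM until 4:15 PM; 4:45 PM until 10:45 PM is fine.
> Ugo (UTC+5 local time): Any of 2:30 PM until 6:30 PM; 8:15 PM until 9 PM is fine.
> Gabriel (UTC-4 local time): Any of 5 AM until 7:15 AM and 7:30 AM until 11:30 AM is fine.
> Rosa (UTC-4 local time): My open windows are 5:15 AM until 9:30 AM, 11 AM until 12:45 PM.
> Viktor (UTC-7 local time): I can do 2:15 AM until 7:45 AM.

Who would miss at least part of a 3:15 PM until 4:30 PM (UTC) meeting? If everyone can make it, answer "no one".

Luca in UTC: 10:00-11:15, 11:45-17:45 (subtract 5h to convert from UTC+5).
Ugo in UTC: 09:30-13:30, 15:15-16:00 (subtract 5h to convert from UTC+5).
Gabriel in UTC: 09:00-11:15, 11:30-15:30 (add 4h to convert from UTC-4).
Rosa in UTC: 09:15-13:30, 15:00-16:45 (add 4h to convert from UTC-4).
Viktor in UTC: 09:15-14:45 (add 7h to convert from UTC-7).
Luca: free for 15:15-16:30. Ugo: not fully free for 15:15-16:30. Gabriel: not fully free for 15:15-16:30. Rosa: free for 15:15-16:30. Viktor: not fully free for 15:15-16:30.

Gabriel, Ugo, Viktor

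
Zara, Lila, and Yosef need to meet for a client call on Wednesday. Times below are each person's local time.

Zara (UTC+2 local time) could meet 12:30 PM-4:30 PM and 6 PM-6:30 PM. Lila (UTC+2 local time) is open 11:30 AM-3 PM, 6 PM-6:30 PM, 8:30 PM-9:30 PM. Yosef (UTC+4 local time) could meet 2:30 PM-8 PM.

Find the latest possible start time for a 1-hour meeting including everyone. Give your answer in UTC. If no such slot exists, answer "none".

12:00

Zara in UTC: 10:30-14:30, 16:00-16:30 (subtract 2h to convert from UTC+2).
Lila in UTC: 09:30-13:00, 16:00-16:30, 18:30-19:30 (subtract 2h to convert from UTC+2).
Yosef in UTC: 10:30-16:00 (subtract 4h to convert from UTC+4).
Zara ∩ Lila: 10:30-13:00, 16:00-16:30.
Zara ∩ Lila ∩ Yosef: 10:30-13:00.
The last common window of at least 60 minutes is 10:30-13:00; a 60-minute meeting can start as late as 12:00 and still end by 13:00.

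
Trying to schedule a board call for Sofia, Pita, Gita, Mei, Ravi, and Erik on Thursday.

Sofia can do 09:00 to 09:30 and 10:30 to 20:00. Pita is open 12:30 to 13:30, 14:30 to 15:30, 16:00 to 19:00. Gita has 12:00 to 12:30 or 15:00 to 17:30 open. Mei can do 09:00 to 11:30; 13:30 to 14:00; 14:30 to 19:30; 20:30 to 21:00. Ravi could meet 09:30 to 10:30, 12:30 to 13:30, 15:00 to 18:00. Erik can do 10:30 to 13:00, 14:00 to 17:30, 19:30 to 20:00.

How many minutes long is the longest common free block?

Sofia ∩ Pita: 12:30-13:30, 14:30-15:30, 16:00-19:00.
Sofia ∩ Pita ∩ Gita: 15:00-15:30, 16:00-17:30.
Sofia ∩ Pita ∩ Gita ∩ Mei: 15:00-15:30, 16:00-17:30.
Sofia ∩ Pita ∩ Gita ∩ Mei ∩ Ravi: 15:00-15:30, 16:00-17:30.
Sofia ∩ Pita ∩ Gita ∩ Mei ∩ Ravi ∩ Erik: 15:00-15:30, 16:00-17:30.
Those are the intersection windows.
The longest is 16:00-17:30 at 90 minutes.

90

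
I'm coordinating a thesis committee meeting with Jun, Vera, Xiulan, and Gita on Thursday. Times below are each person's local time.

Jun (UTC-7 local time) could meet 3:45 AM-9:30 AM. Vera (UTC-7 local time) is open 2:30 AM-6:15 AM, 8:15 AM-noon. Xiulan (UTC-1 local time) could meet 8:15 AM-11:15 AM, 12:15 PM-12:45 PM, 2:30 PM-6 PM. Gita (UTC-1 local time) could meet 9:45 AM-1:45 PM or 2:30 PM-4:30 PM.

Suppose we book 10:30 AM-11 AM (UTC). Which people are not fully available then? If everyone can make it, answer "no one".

Gita, Jun

Jun in UTC: 10:45-16:30 (add 7h to convert from UTC-7).
Vera in UTC: 09:30-13:15, 15:15-19:00 (add 7h to convert from UTC-7).
Xiulan in UTC: 09:15-12:15, 13:15-13:45, 15:30-19:00 (add 1h to convert from UTC-1).
Gita in UTC: 10:45-14:45, 15:30-17:30 (add 1h to convert from UTC-1).
Jun: not fully free for 10:30-11:00. Vera: free for 10:30-11:00. Xiulan: free for 10:30-11:00. Gita: not fully free for 10:30-11:00.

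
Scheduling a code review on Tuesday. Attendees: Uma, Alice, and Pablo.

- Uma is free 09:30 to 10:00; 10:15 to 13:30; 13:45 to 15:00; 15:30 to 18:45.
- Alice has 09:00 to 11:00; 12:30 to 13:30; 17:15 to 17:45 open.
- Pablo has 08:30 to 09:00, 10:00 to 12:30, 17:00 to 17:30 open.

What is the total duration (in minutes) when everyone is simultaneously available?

Uma ∩ Alice: 09:30-10:00, 10:15-11:00, 12:30-13:30, 17:15-17:45.
Uma ∩ Alice ∩ Pablo: 10:15-11:00, 17:15-17:30.
Summing the common windows: 45 + 15 = 60 minutes.

60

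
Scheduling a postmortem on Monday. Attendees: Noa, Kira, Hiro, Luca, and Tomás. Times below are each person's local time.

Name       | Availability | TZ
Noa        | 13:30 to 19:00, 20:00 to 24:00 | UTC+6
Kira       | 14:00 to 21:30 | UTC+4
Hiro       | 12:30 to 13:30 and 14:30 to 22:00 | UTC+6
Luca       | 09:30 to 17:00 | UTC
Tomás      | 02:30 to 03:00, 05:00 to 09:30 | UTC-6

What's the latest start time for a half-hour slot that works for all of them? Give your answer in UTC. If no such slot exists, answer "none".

Noa in UTC: 07:30-13:00, 14:00-18:00 (subtract 6h to convert from UTC+6).
Kira in UTC: 10:00-17:30 (subtract 4h to convert from UTC+4).
Hiro in UTC: 06:30-07:30, 08:30-16:00 (subtract 6h to convert from UTC+6).
Luca in UTC: 09:30-17:00.
Tomás in UTC: 08:30-09:00, 11:00-15:30 (add 6h to convert from UTC-6).
Noa ∩ Kira: 10:00-13:00, 14:00-17:30.
Noa ∩ Kira ∩ Hiro: 10:00-13:00, 14:00-16:00.
Noa ∩ Kira ∩ Hiro ∩ Luca: 10:00-13:00, 14:00-16:00.
Noa ∩ Kira ∩ Hiro ∩ Luca ∩ Tomás: 11:00-13:00, 14:00-15:30.
So the common availability across everyone is 11:00-13:00, 14:00-15:30.
The last common window of at least 30 minutes is 14:00-15:30; a 30-minute meeting can start as late as 15:00 and still end by 15:30.

15:00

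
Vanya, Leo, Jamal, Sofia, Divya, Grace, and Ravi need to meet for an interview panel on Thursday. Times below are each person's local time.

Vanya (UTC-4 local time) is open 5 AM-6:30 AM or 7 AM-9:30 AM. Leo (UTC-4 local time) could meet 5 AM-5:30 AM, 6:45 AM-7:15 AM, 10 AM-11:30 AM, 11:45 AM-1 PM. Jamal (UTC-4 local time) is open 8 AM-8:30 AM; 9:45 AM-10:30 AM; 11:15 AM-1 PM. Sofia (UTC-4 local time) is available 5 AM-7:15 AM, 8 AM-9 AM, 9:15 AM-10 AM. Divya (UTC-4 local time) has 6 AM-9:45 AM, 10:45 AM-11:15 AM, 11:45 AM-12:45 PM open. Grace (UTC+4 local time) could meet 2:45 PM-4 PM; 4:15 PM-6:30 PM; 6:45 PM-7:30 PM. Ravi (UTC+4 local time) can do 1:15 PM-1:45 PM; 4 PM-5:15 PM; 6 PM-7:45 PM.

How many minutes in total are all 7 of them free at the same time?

Vanya in UTC: 09:00-10:30, 11:00-13:30 (add 4h to convert from UTC-4).
Leo in UTC: 09:00-09:30, 10:45-11:15, 14:00-15:30, 15:45-17:00 (add 4h to convert from UTC-4).
Jamal in UTC: 12:00-12:30, 13:45-14:30, 15:15-17:00 (add 4h to convert from UTC-4).
Sofia in UTC: 09:00-11:15, 12:00-13:00, 13:15-14:00 (add 4h to convert from UTC-4).
Divya in UTC: 10:00-13:45, 14:45-15:15, 15:45-16:45 (add 4h to convert from UTC-4).
Grace in UTC: 10:45-12:00, 12:15-14:30, 14:45-15:30 (subtract 4h to convert from UTC+4).
Ravi in UTC: 09:15-09:45, 12:00-13:15, 14:00-15:45 (subtract 4h to convert from UTC+4).
Vanya ∩ Leo: 09:00-09:30, 11:00-11:15.
Vanya ∩ Leo ∩ Jamal: ∅.
Vanya ∩ Leo ∩ Jamal ∩ Sofia: ∅.
Vanya ∩ Leo ∩ Jamal ∩ Sofia ∩ Divya: ∅.
Vanya ∩ Leo ∩ Jamal ∩ Sofia ∩ Divya ∩ Grace: ∅.
Vanya ∩ Leo ∩ Jamal ∩ Sofia ∩ Divya ∩ Grace ∩ Ravi: ∅.
There is no time when everyone is free.
There is no common window, so the total is 0 minutes.

0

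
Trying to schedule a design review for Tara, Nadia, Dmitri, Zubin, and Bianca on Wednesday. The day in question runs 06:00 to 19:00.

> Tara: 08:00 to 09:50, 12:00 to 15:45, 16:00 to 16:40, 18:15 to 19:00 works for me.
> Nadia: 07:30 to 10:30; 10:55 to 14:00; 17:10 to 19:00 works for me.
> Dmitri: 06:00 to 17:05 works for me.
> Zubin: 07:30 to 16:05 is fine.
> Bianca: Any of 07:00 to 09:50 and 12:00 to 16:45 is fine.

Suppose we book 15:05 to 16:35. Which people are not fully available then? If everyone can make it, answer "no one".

Tara: not fully free for 15:05-16:35. Nadia: not fully free for 15:05-16:35. Dmitri: free for 15:05-16:35. Zubin: not fully free for 15:05-16:35. Bianca: free for 15:05-16:35.

Nadia, Tara, Zubin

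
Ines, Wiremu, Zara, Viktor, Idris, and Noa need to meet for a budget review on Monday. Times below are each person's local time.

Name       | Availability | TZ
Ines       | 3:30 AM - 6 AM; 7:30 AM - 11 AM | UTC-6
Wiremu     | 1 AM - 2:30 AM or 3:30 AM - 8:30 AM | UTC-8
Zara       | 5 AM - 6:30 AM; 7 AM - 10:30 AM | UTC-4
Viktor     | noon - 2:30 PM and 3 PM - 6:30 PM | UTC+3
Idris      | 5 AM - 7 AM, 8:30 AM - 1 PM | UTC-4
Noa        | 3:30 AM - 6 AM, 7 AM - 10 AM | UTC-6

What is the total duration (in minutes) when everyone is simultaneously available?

Ines in UTC: 09:30-12:00, 13:30-17:00 (add 6h to convert from UTC-6).
Wiremu in UTC: 09:00-10:30, 11:30-16:30 (add 8h to convert from UTC-8).
Zara in UTC: 09:00-10:30, 11:00-14:30 (add 4h to convert from UTC-4).
Viktor in UTC: 09:00-11:30, 12:00-15:30 (subtract 3h to convert from UTC+3).
Idris in UTC: 09:00-11:00, 12:30-17:00 (add 4h to convert from UTC-4).
Noa in UTC: 09:30-12:00, 13:00-16:00 (add 6h to convert from UTC-6).
Ines ∩ Wiremu: 09:30-10:30, 11:30-12:00, 13:30-16:30.
Ines ∩ Wiremu ∩ Zara: 09:30-10:30, 11:30-12:00, 13:30-14:30.
Ines ∩ Wiremu ∩ Zara ∩ Viktor: 09:30-10:30, 13:30-14:30.
Ines ∩ Wiremu ∩ Zara ∩ Viktor ∩ Idris: 09:30-10:30, 13:30-14:30.
Ines ∩ Wiremu ∩ Zara ∩ Viktor ∩ Idris ∩ Noa: 09:30-10:30, 13:30-14:30.
So the common availability across everyone is 09:30-10:30, 13:30-14:30.
Summing the common windows: 60 + 60 = 120 minutes.

120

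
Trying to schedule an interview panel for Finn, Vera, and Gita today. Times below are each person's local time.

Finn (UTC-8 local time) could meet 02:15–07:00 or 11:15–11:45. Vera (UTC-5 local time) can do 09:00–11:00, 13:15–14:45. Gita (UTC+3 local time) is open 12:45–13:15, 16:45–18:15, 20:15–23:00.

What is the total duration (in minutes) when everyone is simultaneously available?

90

Finn in UTC: 10:15-15:00, 19:15-19:45 (add 8h to convert from UTC-8).
Vera in UTC: 14:00-16:00, 18:15-19:45 (add 5h to convert from UTC-5).
Gita in UTC: 09:45-10:15, 13:45-15:15, 17:15-20:00 (subtract 3h to convert from UTC+3).
Finn ∩ Vera: 14:00-15:00, 19:15-19:45.
Finn ∩ Vera ∩ Gita: 14:00-15:00, 19:15-19:45.
Those are the intersection windows.
Summing the common windows: 60 + 30 = 90 minutes.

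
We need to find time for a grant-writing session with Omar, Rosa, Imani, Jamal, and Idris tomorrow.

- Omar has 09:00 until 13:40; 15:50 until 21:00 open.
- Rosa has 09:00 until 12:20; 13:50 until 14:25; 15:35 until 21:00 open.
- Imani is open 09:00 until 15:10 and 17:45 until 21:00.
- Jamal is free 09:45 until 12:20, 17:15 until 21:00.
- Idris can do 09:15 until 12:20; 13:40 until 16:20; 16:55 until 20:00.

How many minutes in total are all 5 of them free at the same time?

290

Omar ∩ Rosa: 09:00-12:20, 15:50-21:00.
Omar ∩ Rosa ∩ Imani: 09:00-12:20, 17:45-21:00.
Omar ∩ Rosa ∩ Imani ∩ Jamal: 09:45-12:20, 17:45-21:00.
Omar ∩ Rosa ∩ Imani ∩ Jamal ∩ Idris: 09:45-12:20, 17:45-20:00.
Summing the common windows: 155 + 135 = 290 minutes.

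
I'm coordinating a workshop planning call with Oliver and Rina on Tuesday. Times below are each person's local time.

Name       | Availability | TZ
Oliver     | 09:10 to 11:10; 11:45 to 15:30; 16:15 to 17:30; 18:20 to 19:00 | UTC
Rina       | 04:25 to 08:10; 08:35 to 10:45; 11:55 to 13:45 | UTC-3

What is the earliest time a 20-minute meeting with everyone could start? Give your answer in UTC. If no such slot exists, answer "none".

Oliver in UTC: 09:10-11:10, 11:45-15:30, 16:15-17:30, 18:20-19:00.
Rina in UTC: 07:25-11:10, 11:35-13:45, 14:55-16:45 (add 3h to convert from UTC-3).
Oliver ∩ Rina: 09:10-11:10, 11:45-13:45, 14:55-15:30, 16:15-16:45.
Those are the intersection windows.
The first common window of at least 20 minutes is 09:10-11:10, so the earliest start is 09:10.

09:10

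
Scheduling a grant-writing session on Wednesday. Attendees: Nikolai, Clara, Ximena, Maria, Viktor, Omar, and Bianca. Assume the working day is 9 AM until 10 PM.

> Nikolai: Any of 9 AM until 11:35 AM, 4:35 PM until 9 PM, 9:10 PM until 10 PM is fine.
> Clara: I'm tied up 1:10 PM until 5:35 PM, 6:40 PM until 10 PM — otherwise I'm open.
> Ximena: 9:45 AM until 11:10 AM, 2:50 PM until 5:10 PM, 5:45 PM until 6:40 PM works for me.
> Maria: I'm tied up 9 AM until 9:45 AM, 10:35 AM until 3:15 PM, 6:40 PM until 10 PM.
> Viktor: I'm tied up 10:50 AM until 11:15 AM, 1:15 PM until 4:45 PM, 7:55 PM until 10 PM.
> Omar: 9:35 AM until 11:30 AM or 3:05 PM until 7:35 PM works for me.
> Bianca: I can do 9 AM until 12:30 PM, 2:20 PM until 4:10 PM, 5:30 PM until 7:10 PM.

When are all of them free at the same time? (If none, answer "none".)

09:45-10:35, 17:45-18:40

Nikolai free: 09:00-11:35, 16:35-21:00, 21:10-22:00.
Clara free: 09:00-13:10, 17:35-18:40 (invert busy blocks within the working day).
Ximena free: 09:45-11:10, 14:50-17:10, 17:45-18:40.
Maria free: 09:45-10:35, 15:15-18:40 (invert busy blocks within the working day).
Viktor free: 09:00-10:50, 11:15-13:15, 16:45-19:55 (invert busy blocks within the working day).
Omar free: 09:35-11:30, 15:05-19:35.
Bianca free: 09:00-12:30, 14:20-16:10, 17:30-19:10.
Nikolai ∩ Clara: 09:00-11:35, 17:35-18:40.
Nikolai ∩ Clara ∩ Ximena: 09:45-11:10, 17:45-18:40.
Nikolai ∩ Clara ∩ Ximena ∩ Maria: 09:45-10:35, 17:45-18:40.
Nikolai ∩ Clara ∩ Ximena ∩ Maria ∩ Viktor: 09:45-10:35, 17:45-18:40.
Nikolai ∩ Clara ∩ Ximena ∩ Maria ∩ Viktor ∩ Omar: 09:45-10:35, 17:45-18:40.
Nikolai ∩ Clara ∩ Ximena ∩ Maria ∩ Viktor ∩ Omar ∩ Bianca: 09:45-10:35, 17:45-18:40.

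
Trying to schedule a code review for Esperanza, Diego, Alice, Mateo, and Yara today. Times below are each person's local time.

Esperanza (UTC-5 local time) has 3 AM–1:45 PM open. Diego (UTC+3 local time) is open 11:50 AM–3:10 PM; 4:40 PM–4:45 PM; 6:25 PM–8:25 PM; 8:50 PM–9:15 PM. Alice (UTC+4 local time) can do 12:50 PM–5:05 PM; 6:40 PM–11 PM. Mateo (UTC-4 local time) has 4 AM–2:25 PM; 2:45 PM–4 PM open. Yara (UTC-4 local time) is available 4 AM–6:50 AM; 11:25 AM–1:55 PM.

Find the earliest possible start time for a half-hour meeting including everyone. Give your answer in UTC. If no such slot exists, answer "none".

08:50

Esperanza in UTC: 08:00-18:45 (add 5h to convert from UTC-5).
Diego in UTC: 08:50-12:10, 13:40-13:45, 15:25-17:25, 17:50-18:15 (subtract 3h to convert from UTC+3).
Alice in UTC: 08:50-13:05, 14:40-19:00 (subtract 4h to convert from UTC+4).
Mateo in UTC: 08:00-18:25, 18:45-20:00 (add 4h to convert from UTC-4).
Yara in UTC: 08:00-10:50, 15:25-17:55 (add 4h to convert from UTC-4).
Esperanza ∩ Diego: 08:50-12:10, 13:40-13:45, 15:25-17:25, 17:50-18:15.
Esperanza ∩ Diego ∩ Alice: 08:50-12:10, 15:25-17:25, 17:50-18:15.
Esperanza ∩ Diego ∩ Alice ∩ Mateo: 08:50-12:10, 15:25-17:25, 17:50-18:15.
Esperanza ∩ Diego ∩ Alice ∩ Mateo ∩ Yara: 08:50-10:50, 15:25-17:25, 17:50-17:55.
The first common window of at least 30 minutes is 08:50-10:50, so the earliest start is 08:50.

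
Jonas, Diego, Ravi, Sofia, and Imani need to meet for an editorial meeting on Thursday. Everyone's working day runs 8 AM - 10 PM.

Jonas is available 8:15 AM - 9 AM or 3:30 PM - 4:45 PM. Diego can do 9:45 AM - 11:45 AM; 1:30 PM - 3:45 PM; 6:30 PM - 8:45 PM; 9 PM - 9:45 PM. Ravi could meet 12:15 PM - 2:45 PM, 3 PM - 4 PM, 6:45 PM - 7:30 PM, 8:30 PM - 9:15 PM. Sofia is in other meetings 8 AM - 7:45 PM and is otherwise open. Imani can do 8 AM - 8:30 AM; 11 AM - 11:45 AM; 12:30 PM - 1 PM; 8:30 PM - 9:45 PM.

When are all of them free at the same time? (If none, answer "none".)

none

Jonas free: 08:15-09:00, 15:30-16:45.
Diego free: 09:45-11:45, 13:30-15:45, 18:30-20:45, 21:00-21:45.
Ravi free: 12:15-14:45, 15:00-16:00, 18:45-19:30, 20:30-21:15.
Sofia free: 19:45-22:00 (invert busy blocks within the working day).
Imani free: 08:00-08:30, 11:00-11:45, 12:30-13:00, 20:30-21:45.
Jonas ∩ Diego: 15:30-15:45.
Jonas ∩ Diego ∩ Ravi: 15:30-15:45.
Jonas ∩ Diego ∩ Ravi ∩ Sofia: ∅.
Jonas ∩ Diego ∩ Ravi ∩ Sofia ∩ Imani: ∅.
There is no time when everyone is free.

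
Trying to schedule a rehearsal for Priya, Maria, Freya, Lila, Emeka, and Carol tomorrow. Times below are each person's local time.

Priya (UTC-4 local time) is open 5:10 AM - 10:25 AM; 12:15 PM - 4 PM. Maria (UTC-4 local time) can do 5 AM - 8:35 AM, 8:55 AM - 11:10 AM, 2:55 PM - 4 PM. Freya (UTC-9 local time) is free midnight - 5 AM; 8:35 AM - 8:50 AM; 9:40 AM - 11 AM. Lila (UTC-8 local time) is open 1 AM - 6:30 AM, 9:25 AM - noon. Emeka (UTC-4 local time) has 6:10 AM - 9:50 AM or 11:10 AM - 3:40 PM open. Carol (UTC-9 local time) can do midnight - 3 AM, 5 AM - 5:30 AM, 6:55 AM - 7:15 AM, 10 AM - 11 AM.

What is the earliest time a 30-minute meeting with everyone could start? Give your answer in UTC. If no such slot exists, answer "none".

10:10

Priya in UTC: 09:10-14:25, 16:15-20:00 (add 4h to convert from UTC-4).
Maria in UTC: 09:00-12:35, 12:55-15:10, 18:55-20:00 (add 4h to convert from UTC-4).
Freya in UTC: 09:00-14:00, 17:35-17:50, 18:40-20:00 (add 9h to convert from UTC-9).
Lila in UTC: 09:00-14:30, 17:25-20:00 (add 8h to convert from UTC-8).
Emeka in UTC: 10:10-13:50, 15:10-19:40 (add 4h to convert from UTC-4).
Carol in UTC: 09:00-12:00, 14:00-14:30, 15:55-16:15, 19:00-20:00 (add 9h to convert from UTC-9).
Priya ∩ Maria: 09:10-12:35, 12:55-14:25, 18:55-20:00.
Priya ∩ Maria ∩ Freya: 09:10-12:35, 12:55-14:00, 18:55-20:00.
Priya ∩ Maria ∩ Freya ∩ Lila: 09:10-12:35, 12:55-14:00, 18:55-20:00.
Priya ∩ Maria ∩ Freya ∩ Lila ∩ Emeka: 10:10-12:35, 12:55-13:50, 18:55-19:40.
Priya ∩ Maria ∩ Freya ∩ Lila ∩ Emeka ∩ Carol: 10:10-12:00, 19:00-19:40.
So the common availability across everyone is 10:10-12:00, 19:00-19:40.
The first common window of at least 30 minutes is 10:10-12:00, so the earliest start is 10:10.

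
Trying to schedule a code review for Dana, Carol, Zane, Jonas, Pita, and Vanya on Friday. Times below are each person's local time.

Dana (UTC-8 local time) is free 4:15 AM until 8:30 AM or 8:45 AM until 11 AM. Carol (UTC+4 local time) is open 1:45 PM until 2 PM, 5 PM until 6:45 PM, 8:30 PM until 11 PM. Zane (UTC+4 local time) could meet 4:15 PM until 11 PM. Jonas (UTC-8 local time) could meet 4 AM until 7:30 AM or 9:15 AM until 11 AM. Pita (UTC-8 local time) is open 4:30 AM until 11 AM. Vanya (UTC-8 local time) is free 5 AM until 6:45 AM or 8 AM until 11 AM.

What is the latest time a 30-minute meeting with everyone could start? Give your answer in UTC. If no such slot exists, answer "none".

18:30

Dana in UTC: 12:15-16:30, 16:45-19:00 (add 8h to convert from UTC-8).
Carol in UTC: 09:45-10:00, 13:00-14:45, 16:30-19:00 (subtract 4h to convert from UTC+4).
Zane in UTC: 12:15-19:00 (subtract 4h to convert from UTC+4).
Jonas in UTC: 12:00-15:30, 17:15-19:00 (add 8h to convert from UTC-8).
Pita in UTC: 12:30-19:00 (add 8h to convert from UTC-8).
Vanya in UTC: 13:00-14:45, 16:00-19:00 (add 8h to convert from UTC-8).
Dana ∩ Carol: 13:00-14:45, 16:45-19:00.
Dana ∩ Carol ∩ Zane: 13:00-14:45, 16:45-19:00.
Dana ∩ Carol ∩ Zane ∩ Jonas: 13:00-14:45, 17:15-19:00.
Dana ∩ Carol ∩ Zane ∩ Jonas ∩ Pita: 13:00-14:45, 17:15-19:00.
Dana ∩ Carol ∩ Zane ∩ Jonas ∩ Pita ∩ Vanya: 13:00-14:45, 17:15-19:00.
So the common availability across everyone is 13:00-14:45, 17:15-19:00.
The last common window of at least 30 minutes is 17:15-19:00; a 30-minute meeting can start as late as 18:30 and still end by 19:00.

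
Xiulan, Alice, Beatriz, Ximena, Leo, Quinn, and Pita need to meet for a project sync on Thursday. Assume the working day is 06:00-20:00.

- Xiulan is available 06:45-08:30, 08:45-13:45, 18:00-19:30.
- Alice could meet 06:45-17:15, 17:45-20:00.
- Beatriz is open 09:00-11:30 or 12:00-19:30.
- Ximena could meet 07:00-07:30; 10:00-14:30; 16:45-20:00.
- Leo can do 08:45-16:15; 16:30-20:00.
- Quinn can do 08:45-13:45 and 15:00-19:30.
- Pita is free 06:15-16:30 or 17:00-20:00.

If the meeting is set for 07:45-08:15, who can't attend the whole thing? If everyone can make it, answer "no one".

Xiulan: free for 07:45-08:15. Alice: free for 07:45-08:15. Beatriz: not fully free for 07:45-08:15. Ximena: not fully free for 07:45-08:15. Leo: not fully free for 07:45-08:15. Quinn: not fully free for 07:45-08:15. Pita: free for 07:45-08:15.

Beatriz, Leo, Quinn, Ximena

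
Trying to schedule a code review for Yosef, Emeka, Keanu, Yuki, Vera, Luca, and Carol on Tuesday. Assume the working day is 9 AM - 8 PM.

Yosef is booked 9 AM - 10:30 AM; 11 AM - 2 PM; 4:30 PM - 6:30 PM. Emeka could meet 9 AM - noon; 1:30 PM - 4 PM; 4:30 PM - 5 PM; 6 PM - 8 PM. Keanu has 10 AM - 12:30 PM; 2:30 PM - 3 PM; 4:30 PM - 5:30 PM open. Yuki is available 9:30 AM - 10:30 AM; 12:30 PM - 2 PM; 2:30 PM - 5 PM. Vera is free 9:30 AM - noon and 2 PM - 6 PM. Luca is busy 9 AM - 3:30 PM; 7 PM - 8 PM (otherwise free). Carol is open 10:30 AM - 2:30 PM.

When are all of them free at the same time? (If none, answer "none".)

none

Yosef free: 10:30-11:00, 14:00-16:30, 18:30-20:00 (invert busy blocks within the working day).
Emeka free: 09:00-12:00, 13:30-16:00, 16:30-17:00, 18:00-20:00.
Keanu free: 10:00-12:30, 14:30-15:00, 16:30-17:30.
Yuki free: 09:30-10:30, 12:30-14:00, 14:30-17:00.
Vera free: 09:30-12:00, 14:00-18:00.
Luca free: 15:30-19:00 (invert busy blocks within the working day).
Carol free: 10:30-14:30.
Yosef ∩ Emeka: 10:30-11:00, 14:00-16:00, 18:30-20:00.
Yosef ∩ Emeka ∩ Keanu: 10:30-11:00, 14:30-15:00.
Yosef ∩ Emeka ∩ Keanu ∩ Yuki: 14:30-15:00.
Yosef ∩ Emeka ∩ Keanu ∩ Yuki ∩ Vera: 14:30-15:00.
Yosef ∩ Emeka ∩ Keanu ∩ Yuki ∩ Vera ∩ Luca: ∅.
Yosef ∩ Emeka ∩ Keanu ∩ Yuki ∩ Vera ∩ Luca ∩ Carol: ∅.
There is no time when everyone is free.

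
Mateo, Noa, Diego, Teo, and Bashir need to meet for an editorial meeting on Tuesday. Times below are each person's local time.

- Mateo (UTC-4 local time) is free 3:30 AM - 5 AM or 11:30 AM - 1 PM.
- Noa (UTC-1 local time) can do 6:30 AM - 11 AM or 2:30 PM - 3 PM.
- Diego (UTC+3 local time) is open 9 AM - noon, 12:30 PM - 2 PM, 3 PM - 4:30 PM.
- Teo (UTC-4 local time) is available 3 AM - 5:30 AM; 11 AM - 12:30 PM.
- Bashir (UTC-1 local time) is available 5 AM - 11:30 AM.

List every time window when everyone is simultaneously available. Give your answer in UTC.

Mateo in UTC: 07:30-09:00, 15:30-17:00 (add 4h to convert from UTC-4).
Noa in UTC: 07:30-12:00, 15:30-16:00 (add 1h to convert from UTC-1).
Diego in UTC: 06:00-09:00, 09:30-11:00, 12:00-13:30 (subtract 3h to convert from UTC+3).
Teo in UTC: 07:00-09:30, 15:00-16:30 (add 4h to convert from UTC-4).
Bashir in UTC: 06:00-12:30 (add 1h to convert from UTC-1).
Mateo ∩ Noa: 07:30-09:00, 15:30-16:00.
Mateo ∩ Noa ∩ Diego: 07:30-09:00.
Mateo ∩ Noa ∩ Diego ∩ Teo: 07:30-09:00.
Mateo ∩ Noa ∩ Diego ∩ Teo ∩ Bashir: 07:30-09:00.

07:30-09:00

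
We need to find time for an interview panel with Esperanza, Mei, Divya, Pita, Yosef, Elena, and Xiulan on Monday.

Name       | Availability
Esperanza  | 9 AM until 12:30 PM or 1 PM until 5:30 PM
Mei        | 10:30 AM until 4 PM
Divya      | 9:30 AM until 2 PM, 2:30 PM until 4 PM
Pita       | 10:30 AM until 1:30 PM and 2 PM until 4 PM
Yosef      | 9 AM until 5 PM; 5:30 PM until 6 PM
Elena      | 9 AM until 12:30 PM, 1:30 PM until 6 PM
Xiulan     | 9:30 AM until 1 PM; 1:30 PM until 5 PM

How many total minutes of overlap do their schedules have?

210

Esperanza ∩ Mei: 10:30-12:30, 13:00-16:00.
Esperanza ∩ Mei ∩ Divya: 10:30-12:30, 13:00-14:00, 14:30-16:00.
Esperanza ∩ Mei ∩ Divya ∩ Pita: 10:30-12:30, 13:00-13:30, 14:30-16:00.
Esperanza ∩ Mei ∩ Divya ∩ Pita ∩ Yosef: 10:30-12:30, 13:00-13:30, 14:30-16:00.
Esperanza ∩ Mei ∩ Divya ∩ Pita ∩ Yosef ∩ Elena: 10:30-12:30, 14:30-16:00.
Esperanza ∩ Mei ∩ Divya ∩ Pita ∩ Yosef ∩ Elena ∩ Xiulan: 10:30-12:30, 14:30-16:00.
So the common availability across everyone is 10:30-12:30, 14:30-16:00.
Summing the common windows: 120 + 90 = 210 minutes.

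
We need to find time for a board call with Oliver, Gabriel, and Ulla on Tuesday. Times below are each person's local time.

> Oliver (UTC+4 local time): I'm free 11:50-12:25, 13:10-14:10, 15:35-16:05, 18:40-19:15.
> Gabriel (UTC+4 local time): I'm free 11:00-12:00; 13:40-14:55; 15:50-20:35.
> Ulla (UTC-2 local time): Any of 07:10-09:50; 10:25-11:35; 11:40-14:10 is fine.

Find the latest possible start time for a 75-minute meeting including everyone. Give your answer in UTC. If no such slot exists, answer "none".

Oliver in UTC: 07:50-08:25, 09:10-10:10, 11:35-12:05, 14:40-15:15 (subtract 4h to convert from UTC+4).
Gabriel in UTC: 07:00-08:00, 09:40-10:55, 11:50-16:35 (subtract 4h to convert from UTC+4).
Ulla in UTC: 09:10-11:50, 12:25-13:35, 13:40-16:10 (add 2h to convert from UTC-2).
Oliver ∩ Gabriel: 07:50-08:00, 09:40-10:10, 11:50-12:05, 14:40-15:15.
Oliver ∩ Gabriel ∩ Ulla: 09:40-10:10, 14:40-15:15.
No common window is at least 75 minutes long.

none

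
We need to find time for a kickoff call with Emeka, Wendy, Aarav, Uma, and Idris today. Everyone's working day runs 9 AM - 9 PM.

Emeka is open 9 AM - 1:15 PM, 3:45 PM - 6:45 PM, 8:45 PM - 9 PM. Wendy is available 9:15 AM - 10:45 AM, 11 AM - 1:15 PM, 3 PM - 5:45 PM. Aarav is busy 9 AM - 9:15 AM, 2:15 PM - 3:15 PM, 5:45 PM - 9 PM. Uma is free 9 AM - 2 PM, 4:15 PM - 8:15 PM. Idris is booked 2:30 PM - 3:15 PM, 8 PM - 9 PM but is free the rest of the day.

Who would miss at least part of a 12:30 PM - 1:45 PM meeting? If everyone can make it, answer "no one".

Emeka free: 09:00-13:15, 15:45-18:45, 20:45-21:00.
Wendy free: 09:15-10:45, 11:00-13:15, 15:00-17:45.
Aarav free: 09:15-14:15, 15:15-17:45 (invert busy blocks within the working day).
Uma free: 09:00-14:00, 16:15-20:15.
Idris free: 09:00-14:30, 15:15-20:00 (invert busy blocks within the working day).
Emeka: not fully free for 12:30-13:45. Wendy: not fully free for 12:30-13:45. Aarav: free for 12:30-13:45. Uma: free for 12:30-13:45. Idris: free for 12:30-13:45.

Emeka, Wendy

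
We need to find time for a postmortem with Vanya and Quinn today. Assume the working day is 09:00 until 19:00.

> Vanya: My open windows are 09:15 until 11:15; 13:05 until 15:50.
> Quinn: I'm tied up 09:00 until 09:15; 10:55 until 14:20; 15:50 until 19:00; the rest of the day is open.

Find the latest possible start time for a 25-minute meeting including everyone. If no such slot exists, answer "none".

Vanya free: 09:15-11:15, 13:05-15:50.
Quinn free: 09:15-10:55, 14:20-15:50 (invert busy blocks within the working day).
Vanya ∩ Quinn: 09:15-10:55, 14:20-15:50.
The last common window of at least 25 minutes is 14:20-15:50; a 25-minute meeting can start as late as 15:25 and still end by 15:50.

15:25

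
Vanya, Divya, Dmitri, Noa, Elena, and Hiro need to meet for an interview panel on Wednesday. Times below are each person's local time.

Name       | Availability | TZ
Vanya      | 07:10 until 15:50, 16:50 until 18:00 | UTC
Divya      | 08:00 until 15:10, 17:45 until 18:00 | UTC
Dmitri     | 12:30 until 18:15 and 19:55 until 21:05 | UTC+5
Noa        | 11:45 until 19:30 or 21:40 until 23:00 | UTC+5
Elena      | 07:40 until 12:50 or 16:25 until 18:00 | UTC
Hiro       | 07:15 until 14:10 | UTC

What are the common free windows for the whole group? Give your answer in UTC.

Vanya in UTC: 07:10-15:50, 16:50-18:00.
Divya in UTC: 08:00-15:10, 17:45-18:00.
Dmitri in UTC: 07:30-13:15, 14:55-16:05 (subtract 5h to convert from UTC+5).
Noa in UTC: 06:45-14:30, 16:40-18:00 (subtract 5h to convert from UTC+5).
Elena in UTC: 07:40-12:50, 16:25-18:00.
Hiro in UTC: 07:15-14:10.
Vanya ∩ Divya: 08:00-15:10, 17:45-18:00.
Vanya ∩ Divya ∩ Dmitri: 08:00-13:15, 14:55-15:10.
Vanya ∩ Divya ∩ Dmitri ∩ Noa: 08:00-13:15.
Vanya ∩ Divya ∩ Dmitri ∩ Noa ∩ Elena: 08:00-12:50.
Vanya ∩ Divya ∩ Dmitri ∩ Noa ∩ Elena ∩ Hiro: 08:00-12:50.

08:00-12:50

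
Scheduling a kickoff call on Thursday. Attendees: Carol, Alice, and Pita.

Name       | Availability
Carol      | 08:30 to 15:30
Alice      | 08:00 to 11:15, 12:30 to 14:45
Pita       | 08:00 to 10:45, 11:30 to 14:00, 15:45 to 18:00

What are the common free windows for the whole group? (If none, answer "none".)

Carol ∩ Alice: 08:30-11:15, 12:30-14:45.
Carol ∩ Alice ∩ Pita: 08:30-10:45, 12:30-14:00.
So the common availability across everyone is 08:30-10:45, 12:30-14:00.

08:30-10:45, 12:30-14:00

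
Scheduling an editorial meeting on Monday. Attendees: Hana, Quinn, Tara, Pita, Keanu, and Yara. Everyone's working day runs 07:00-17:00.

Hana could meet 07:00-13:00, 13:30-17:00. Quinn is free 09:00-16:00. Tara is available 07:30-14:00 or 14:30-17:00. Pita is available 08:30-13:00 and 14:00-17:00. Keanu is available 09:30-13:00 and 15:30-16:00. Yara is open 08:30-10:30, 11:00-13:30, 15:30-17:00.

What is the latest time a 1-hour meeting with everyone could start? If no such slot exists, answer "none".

Hana ∩ Quinn: 09:00-13:00, 13:30-16:00.
Hana ∩ Quinn ∩ Tara: 09:00-13:00, 13:30-14:00, 14:30-16:00.
Hana ∩ Quinn ∩ Tara ∩ Pita: 09:00-13:00, 14:30-16:00.
Hana ∩ Quinn ∩ Tara ∩ Pita ∩ Keanu: 09:30-13:00, 15:30-16:00.
Hana ∩ Quinn ∩ Tara ∩ Pita ∩ Keanu ∩ Yara: 09:30-10:30, 11:00-13:00, 15:30-16:00.
The last common window of at least 60 minutes is 11:00-13:00; a 60-minute meeting can start as late as 12:00 and still end by 13:00.

12:00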